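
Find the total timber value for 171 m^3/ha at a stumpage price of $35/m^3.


Value = 171 * 35 = $5985/ha

$5985/ha


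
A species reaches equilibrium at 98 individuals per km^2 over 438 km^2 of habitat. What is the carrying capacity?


K = 98 * 438 = 42924 individuals

42924 individuals


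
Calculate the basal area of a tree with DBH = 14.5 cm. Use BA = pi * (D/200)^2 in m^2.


D/200 = 14.5/200 = 0.0725 m
(D/200)^2 = 0.0725^2 = 0.00525625
BA = 3.141593 * 0.00525625 = 0.0165130 ≈ 0.0165 m^2

0.0165 m^2


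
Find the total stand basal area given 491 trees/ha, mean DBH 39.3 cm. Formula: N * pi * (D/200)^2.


(D/200)^2 = (39.3/200)^2 = 0.1965^2 = 0.03861225
Individual BA = 3.141593 * 0.03861225 = 0.121304 m^2
Stand BA = 491 * 0.121304 = 59.5603 ≈ 59.56 m^2/ha

59.56 m^2/ha


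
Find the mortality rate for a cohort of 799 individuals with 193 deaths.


Mortality rate = 193 / 799 = 0.241552 ≈ 0.2416

0.2416


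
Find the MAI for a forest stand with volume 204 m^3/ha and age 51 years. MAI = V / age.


MAI = 204 / 51 = 4.00 m^3/ha/yr

4.00 m^3/ha/yr


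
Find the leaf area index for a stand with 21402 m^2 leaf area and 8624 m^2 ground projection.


LAI = 21402 / 8624 = 2.4817 ≈ 2.48

2.48


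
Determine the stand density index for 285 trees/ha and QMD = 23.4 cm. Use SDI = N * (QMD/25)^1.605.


QMD/25 = 23.4/25 = 0.936
(0.936)^1.605 = exp(1.605 * ln(0.936)) = exp(1.605 * (-0.0661398)) = exp(-0.106154) = 0.899286
SDI = 285 * 0.899286 = 256.297 ≈ 256

256


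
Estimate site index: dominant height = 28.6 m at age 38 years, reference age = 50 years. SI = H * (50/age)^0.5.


50/38 = 1.31579
(1.31579)^0.5 = 1.14708
SI = 28.6 * 1.14708 = 32.8065 ≈ 32.8 m

32.8 m


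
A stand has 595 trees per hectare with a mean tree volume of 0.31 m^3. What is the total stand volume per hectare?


V_stand = 595 * 0.31 = 184.45 ≈ 184.5 m^3/ha

184.5 m^3/ha


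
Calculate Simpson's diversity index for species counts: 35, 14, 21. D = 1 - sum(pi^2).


Total N = 35 + 14 + 21 = 70
Per-species terms:
  p = 35/70 = 0.500000; p^2 = 0.500000^2 = 0.250000
  p = 14/70 = 0.200000; p^2 = 0.200000^2 = 0.040000
  p = 21/70 = 0.300000; p^2 = 0.300000^2 = 0.090000
sum(p^2) = 0.250000 + 0.040000 + 0.090000 = 0.380000
D = 1 - 0.380000 = 0.620000 ≈ 0.6200

0.6200


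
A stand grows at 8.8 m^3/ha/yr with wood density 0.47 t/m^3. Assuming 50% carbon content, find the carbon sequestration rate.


C = 8.8 * 0.47 * 0.5 = 2.068 ≈ 2.07 t C/ha/yr

2.07 t C/ha/yr


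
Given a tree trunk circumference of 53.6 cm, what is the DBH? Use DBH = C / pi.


DBH = C / pi = 53.6 / 3.141593 = 17.0614 ≈ 17.06 cm

17.06 cm


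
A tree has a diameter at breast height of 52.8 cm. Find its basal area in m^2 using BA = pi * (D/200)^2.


D/200 = 52.8/200 = 0.264 m
(D/200)^2 = 0.264^2 = 0.069696
BA = 3.141593 * 0.069696 = 0.218956 ≈ 0.2190 m^2

0.2190 m^2


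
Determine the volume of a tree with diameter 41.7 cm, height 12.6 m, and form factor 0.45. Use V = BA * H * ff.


(D/200)^2 = (41.7/200)^2 = 0.2085^2 = 0.04347225
BA = 3.141593 * 0.04347225 = 0.136572 m^2
V = 0.136572 * 12.6 * 0.45 = 0.774363 ≈ 0.774 m^3

0.774 m^3


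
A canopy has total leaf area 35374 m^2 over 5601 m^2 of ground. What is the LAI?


LAI = 35374 / 5601 = 6.3157 ≈ 6.32

6.32


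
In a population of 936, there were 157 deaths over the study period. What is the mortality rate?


Mortality rate = 157 / 936 = 0.167735 ≈ 0.1677

0.1677


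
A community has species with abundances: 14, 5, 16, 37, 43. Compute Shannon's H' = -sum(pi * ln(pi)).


Total N = 14 + 5 + 16 + 37 + 43 = 115
Per-species terms:
  p = 14/115 = 0.121739; ln(p) = -2.105876; p*ln(p) = 0.121739 * (-2.105876) = -0.256367
  p = 5/115 = 0.043478; ln(p) = -3.135500; p*ln(p) = 0.043478 * (-3.135500) = -0.136325
  p = 16/115 = 0.139130; ln(p) = -1.972347; p*ln(p) = 0.139130 * (-1.972347) = -0.274413
  p = 37/115 = 0.321739; ln(p) = -1.134015; p*ln(p) = 0.321739 * (-1.134015) = -0.364857
  p = 43/115 = 0.373913; ln(p) = -0.983732; p*ln(p) = 0.373913 * (-0.983732) = -0.367830
sum(p*ln(p)) = (-0.256367) + (-0.136325) + (-0.274413) + (-0.364857) + (-0.367830) = -1.399792
H' = -(-1.399792) = 1.399792 ≈ 1.3998

1.3998


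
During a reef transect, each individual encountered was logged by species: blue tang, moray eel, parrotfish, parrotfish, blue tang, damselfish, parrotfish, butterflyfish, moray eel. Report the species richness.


Total individuals logged = 9
Distinct species (count of individuals): blue tang (2), moray eel (2), parrotfish (3), damselfish (1), butterflyfish (1)
Species richness = number of distinct species = 5

5


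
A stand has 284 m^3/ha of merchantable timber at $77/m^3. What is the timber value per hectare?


Value = 284 * 77 = $21868/ha

$21868/ha


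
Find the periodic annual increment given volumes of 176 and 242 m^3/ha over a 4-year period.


PAI = (V2 - V1) / period = (242 - 176) / 4 = 66 / 4 = 16.50 m^3/ha/yr

16.50 m^3/ha/yr


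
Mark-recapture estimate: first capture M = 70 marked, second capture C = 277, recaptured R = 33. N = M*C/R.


N = M * C / R = 70 * 277 / 33 = 19390 / 33 = 587.58 ≈ 588

588 individuals


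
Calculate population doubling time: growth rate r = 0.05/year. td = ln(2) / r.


td = ln(2) / 0.05 = 0.693147 / 0.05 = 13.8629 ≈ 13.9 years

13.9 years


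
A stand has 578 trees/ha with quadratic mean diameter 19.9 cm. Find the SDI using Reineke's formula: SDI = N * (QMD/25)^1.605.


QMD/25 = 19.9/25 = 0.796
(0.796)^1.605 = exp(1.605 * ln(0.796)) = exp(1.605 * (-0.228156)) = exp(-0.366190) = 0.693371
SDI = 578 * 0.693371 = 400.768 ≈ 401

401


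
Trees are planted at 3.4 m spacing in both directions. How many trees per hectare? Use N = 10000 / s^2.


N = 10000 / 3.4^2 = 10000 / 11.56 = 865.052 ≈ 865 trees/ha

865 trees/ha


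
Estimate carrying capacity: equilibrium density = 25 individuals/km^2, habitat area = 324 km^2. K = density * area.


K = 25 * 324 = 8100 individuals

8100 individuals


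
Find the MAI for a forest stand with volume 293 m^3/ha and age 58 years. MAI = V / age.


MAI = 293 / 58 = 5.0517 ≈ 5.05 m^3/ha/yr

5.05 m^3/ha/yr


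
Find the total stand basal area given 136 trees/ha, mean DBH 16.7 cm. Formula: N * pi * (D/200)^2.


(D/200)^2 = (16.7/200)^2 = 0.0835^2 = 0.00697225
Individual BA = 3.141593 * 0.00697225 = 0.0219040 m^2
Stand BA = 136 * 0.0219040 = 2.97894 ≈ 2.98 m^2/ha

2.98 m^2/ha


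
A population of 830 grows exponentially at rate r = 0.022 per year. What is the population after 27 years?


r*t = 0.022 * 27 = 0.594
exp(0.594) = 1.81122
N = 830 * 1.81122 = 1503.31 ≈ 1503

1503


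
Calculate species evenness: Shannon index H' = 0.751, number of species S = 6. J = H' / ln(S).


ln(6) = 1.79176
J = H' / ln(S) = 0.751 / 1.79176 = 0.419141 ≈ 0.4191

0.4191


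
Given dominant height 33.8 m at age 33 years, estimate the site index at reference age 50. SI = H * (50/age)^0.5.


50/33 = 1.51515
(1.51515)^0.5 = 1.23091
SI = 33.8 * 1.23091 = 41.6048 ≈ 41.6 m

41.6 m


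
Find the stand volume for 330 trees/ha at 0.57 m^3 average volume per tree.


V_stand = 330 * 0.57 = 188.1 m^3/ha

188.1 m^3/ha


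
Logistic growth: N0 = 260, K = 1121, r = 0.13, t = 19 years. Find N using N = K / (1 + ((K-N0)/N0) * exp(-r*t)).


(K - N0)/N0 = (1121 - 260)/260 = 861/260 = 3.31154
r*t = 0.13 * 19 = 2.47; exp(-2.47) = 0.0845849
3.31154 * 0.0845849 = 0.280106
1 + 0.280106 = 1.28011
N = 1121 / 1.28011 = 875.706 ≈ 876

876


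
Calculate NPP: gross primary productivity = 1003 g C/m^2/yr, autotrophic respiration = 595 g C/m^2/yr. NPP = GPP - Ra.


NPP = GPP - Ra = 1003 - 595 = 408 g C/m^2/yr

408 g C/m^2/yr


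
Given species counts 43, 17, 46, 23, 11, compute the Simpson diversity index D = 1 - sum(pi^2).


Total N = 43 + 17 + 46 + 23 + 11 = 140
Per-species terms:
  p = 43/140 = 0.307143; p^2 = 0.307143^2 = 0.094337
  p = 17/140 = 0.121429; p^2 = 0.121429^2 = 0.014745
  p = 46/140 = 0.328571; p^2 = 0.328571^2 = 0.107959
  p = 23/140 = 0.164286; p^2 = 0.164286^2 = 0.026990
  p = 11/140 = 0.078571; p^2 = 0.078571^2 = 0.006173
sum(p^2) = 0.094337 + 0.014745 + 0.107959 + 0.026990 + 0.006173 = 0.250204
D = 1 - 0.250204 = 0.749796 ≈ 0.7498

0.7498


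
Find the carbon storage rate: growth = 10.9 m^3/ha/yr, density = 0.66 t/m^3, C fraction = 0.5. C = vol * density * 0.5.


C = 10.9 * 0.66 * 0.5 = 3.597 ≈ 3.60 t C/ha/yr

3.60 t C/ha/yr


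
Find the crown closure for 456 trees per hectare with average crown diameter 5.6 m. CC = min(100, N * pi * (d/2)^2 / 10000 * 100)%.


(d/2)^2 = (5.6/2)^2 = 2.8^2 = 7.84
Crown area = 3.141593 * 7.84 = 24.6301 m^2
N * area / 10000 * 100 = 456 * 24.6301 / 10000 * 100 = 112.313
CC = min(100, 112.313) = 100%

100%


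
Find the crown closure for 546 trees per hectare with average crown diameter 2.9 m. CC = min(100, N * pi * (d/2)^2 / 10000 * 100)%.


(d/2)^2 = (2.9/2)^2 = 1.45^2 = 2.1025
Crown area = 3.141593 * 2.1025 = 6.60520 m^2
N * area / 10000 * 100 = 546 * 6.60520 / 10000 * 100 = 36.0644
CC = min(100, 36.0644) = 36.0644 ≈ 36.1%

36.1%


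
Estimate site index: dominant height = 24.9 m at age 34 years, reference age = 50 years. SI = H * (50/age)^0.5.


50/34 = 1.47059
(1.47059)^0.5 = 1.21268
SI = 24.9 * 1.21268 = 30.1957 ≈ 30.2 m

30.2 m


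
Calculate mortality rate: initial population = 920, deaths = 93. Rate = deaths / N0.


Mortality rate = 93 / 920 = 0.101087 ≈ 0.1011

0.1011


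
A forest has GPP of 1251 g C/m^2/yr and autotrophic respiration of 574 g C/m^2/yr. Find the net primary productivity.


NPP = GPP - Ra = 1251 - 574 = 677 g C/m^2/yr

677 g C/m^2/yr


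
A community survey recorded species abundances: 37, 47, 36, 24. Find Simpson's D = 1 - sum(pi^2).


Total N = 37 + 47 + 36 + 24 = 144
Per-species terms:
  p = 37/144 = 0.256944; p^2 = 0.256944^2 = 0.066020
  p = 47/144 = 0.326389; p^2 = 0.326389^2 = 0.106530
  p = 36/144 = 0.250000; p^2 = 0.250000^2 = 0.062500
  p = 24/144 = 0.166667; p^2 = 0.166667^2 = 0.027778
sum(p^2) = 0.066020 + 0.106530 + 0.062500 + 0.027778 = 0.262828
D = 1 - 0.262828 = 0.737172 ≈ 0.7372

0.7372


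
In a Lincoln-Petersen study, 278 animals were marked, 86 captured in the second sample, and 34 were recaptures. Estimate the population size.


N = M * C / R = 278 * 86 / 34 = 23908 / 34 = 703.18 ≈ 703

703 individuals


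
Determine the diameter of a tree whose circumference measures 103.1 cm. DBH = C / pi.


DBH = C / pi = 103.1 / 3.141593 = 32.8177 ≈ 32.82 cm

32.82 cm


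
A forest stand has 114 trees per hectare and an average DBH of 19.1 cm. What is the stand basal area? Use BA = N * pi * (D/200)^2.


(D/200)^2 = (19.1/200)^2 = 0.0955^2 = 0.00912025
Individual BA = 3.141593 * 0.00912025 = 0.0286521 m^2
Stand BA = 114 * 0.0286521 = 3.26634 ≈ 3.27 m^2/ha

3.27 m^2/ha


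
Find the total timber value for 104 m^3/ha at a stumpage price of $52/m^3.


Value = 104 * 52 = $5408/ha

$5408/ha


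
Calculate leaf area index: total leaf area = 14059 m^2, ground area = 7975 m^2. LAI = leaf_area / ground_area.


LAI = 14059 / 7975 = 1.7629 ≈ 1.76

1.76


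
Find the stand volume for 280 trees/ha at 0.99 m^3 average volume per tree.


V_stand = 280 * 0.99 = 277.2 m^3/ha

277.2 m^3/ha


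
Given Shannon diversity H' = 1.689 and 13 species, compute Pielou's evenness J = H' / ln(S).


ln(13) = 2.56495
J = H' / ln(S) = 1.689 / 2.56495 = 0.658492 ≈ 0.6585

0.6585


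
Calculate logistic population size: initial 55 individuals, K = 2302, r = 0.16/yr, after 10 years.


(K - N0)/N0 = (2302 - 55)/55 = 2247/55 = 40.8545
r*t = 0.16 * 10 = 1.6; exp(-1.6) = 0.201897
40.8545 * 0.201897 = 8.24840
1 + 8.24840 = 9.24840
N = 2302 / 9.24840 = 248.908 ≈ 249

249


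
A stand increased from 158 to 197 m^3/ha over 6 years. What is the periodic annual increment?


PAI = (V2 - V1) / period = (197 - 158) / 6 = 39 / 6 = 6.50 m^3/ha/yr

6.50 m^3/ha/yr


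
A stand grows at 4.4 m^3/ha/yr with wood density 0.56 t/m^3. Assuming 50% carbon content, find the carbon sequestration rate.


C = 4.4 * 0.56 * 0.5 = 1.232 ≈ 1.23 t C/ha/yr

1.23 t C/ha/yr


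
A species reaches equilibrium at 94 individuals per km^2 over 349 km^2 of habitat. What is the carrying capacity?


K = 94 * 349 = 32806 individuals

32806 individuals


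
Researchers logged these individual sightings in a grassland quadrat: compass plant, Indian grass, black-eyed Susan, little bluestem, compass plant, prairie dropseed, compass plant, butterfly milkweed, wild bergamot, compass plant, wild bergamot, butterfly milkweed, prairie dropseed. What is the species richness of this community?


Total individuals logged = 13
Distinct species (count of individuals): compass plant (4), Indian grass (1), black-eyed Susan (1), little bluestem (1), prairie dropseed (2), butterfly milkweed (2), wild bergamot (2)
Species richness = number of distinct species = 7

7


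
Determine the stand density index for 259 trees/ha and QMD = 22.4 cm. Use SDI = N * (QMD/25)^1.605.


QMD/25 = 22.4/25 = 0.896
(0.896)^1.605 = exp(1.605 * ln(0.896)) = exp(1.605 * (-0.109815)) = exp(-0.176253) = 0.838406
SDI = 259 * 0.838406 = 217.147 ≈ 217

217


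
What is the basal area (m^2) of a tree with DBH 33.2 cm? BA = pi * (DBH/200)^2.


D/200 = 33.2/200 = 0.166 m
(D/200)^2 = 0.166^2 = 0.027556
BA = 3.141593 * 0.027556 = 0.0865697 ≈ 0.0866 m^2

0.0866 m^2


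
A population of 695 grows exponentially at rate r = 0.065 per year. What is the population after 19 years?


r*t = 0.065 * 19 = 1.235
exp(1.235) = 3.43838
N = 695 * 3.43838 = 2389.67 ≈ 2390

2390


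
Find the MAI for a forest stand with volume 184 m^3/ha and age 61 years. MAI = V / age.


MAI = 184 / 61 = 3.0164 ≈ 3.02 m^3/ha/yr

3.02 m^3/ha/yr


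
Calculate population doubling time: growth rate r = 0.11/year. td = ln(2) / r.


td = ln(2) / 0.11 = 0.693147 / 0.11 = 6.30134 ≈ 6.3 years

6.3 years


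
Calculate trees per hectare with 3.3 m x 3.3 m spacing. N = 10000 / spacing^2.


N = 10000 / 3.3^2 = 10000 / 10.89 = 918.274 ≈ 918 trees/ha

918 trees/ha


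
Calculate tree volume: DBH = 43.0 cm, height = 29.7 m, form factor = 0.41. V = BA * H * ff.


(D/200)^2 = (43.0/200)^2 = 0.215^2 = 0.046225
BA = 3.141593 * 0.046225 = 0.145220 m^2
V = 0.145220 * 29.7 * 0.41 = 1.76834 ≈ 1.768 m^3

1.768 m^3


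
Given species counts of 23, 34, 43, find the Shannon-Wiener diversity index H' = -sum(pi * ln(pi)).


Total N = 23 + 34 + 43 = 100
Per-species terms:
  p = 23/100 = 0.230000; ln(p) = -1.469676; p*ln(p) = 0.230000 * (-1.469676) = -0.338025
  p = 34/100 = 0.340000; ln(p) = -1.078810; p*ln(p) = 0.340000 * (-1.078810) = -0.366795
  p = 43/100 = 0.430000; ln(p) = -0.843970; p*ln(p) = 0.430000 * (-0.843970) = -0.362907
sum(p*ln(p)) = (-0.338025) + (-0.366795) + (-0.362907) = -1.067727
H' = -(-1.067727) = 1.067727 ≈ 1.0677

1.0677


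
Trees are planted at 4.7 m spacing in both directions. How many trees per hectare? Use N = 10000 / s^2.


N = 10000 / 4.7^2 = 10000 / 22.09 = 452.694 ≈ 453 trees/ha

453 trees/ha


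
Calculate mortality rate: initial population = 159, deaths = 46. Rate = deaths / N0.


Mortality rate = 46 / 159 = 0.289308 ≈ 0.2893

0.2893


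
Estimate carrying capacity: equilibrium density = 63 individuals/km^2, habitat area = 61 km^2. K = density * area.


K = 63 * 61 = 3843 individuals

3843 individuals


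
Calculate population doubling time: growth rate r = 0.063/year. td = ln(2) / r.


td = ln(2) / 0.063 = 0.693147 / 0.063 = 11.0023 ≈ 11.0 years

11.0 years


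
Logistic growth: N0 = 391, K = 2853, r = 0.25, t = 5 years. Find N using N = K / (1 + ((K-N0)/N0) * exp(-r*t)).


(K - N0)/N0 = (2853 - 391)/391 = 2462/391 = 6.29668
r*t = 0.25 * 5 = 1.25; exp(-1.25) = 0.286505
6.29668 * 0.286505 = 1.80403
1 + 1.80403 = 2.80403
N = 2853 / 2.80403 = 1017.46 ≈ 1017

1017


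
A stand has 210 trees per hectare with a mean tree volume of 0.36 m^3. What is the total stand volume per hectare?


V_stand = 210 * 0.36 = 75.6 m^3/ha

75.6 m^3/ha


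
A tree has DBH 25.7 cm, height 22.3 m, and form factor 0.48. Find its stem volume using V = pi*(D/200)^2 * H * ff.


(D/200)^2 = (25.7/200)^2 = 0.1285^2 = 0.01651225
BA = 3.141593 * 0.01651225 = 0.0518748 m^2
V = 0.0518748 * 22.3 * 0.48 = 0.555268 ≈ 0.555 m^3

0.555 m^3


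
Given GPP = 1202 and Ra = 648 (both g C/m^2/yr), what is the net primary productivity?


NPP = GPP - Ra = 1202 - 648 = 554 g C/m^2/yr

554 g C/m^2/yr


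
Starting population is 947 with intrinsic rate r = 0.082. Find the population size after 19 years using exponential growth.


r*t = 0.082 * 19 = 1.558
exp(1.558) = 4.74931
N = 947 * 4.74931 = 4497.60 ≈ 4498

4498


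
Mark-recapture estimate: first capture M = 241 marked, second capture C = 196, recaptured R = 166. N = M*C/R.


N = M * C / R = 241 * 196 / 166 = 47236 / 166 = 284.55 ≈ 285

285 individuals


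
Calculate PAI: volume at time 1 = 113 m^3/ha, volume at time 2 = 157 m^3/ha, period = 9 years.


PAI = (V2 - V1) / period = (157 - 113) / 9 = 44 / 9 = 4.8889 ≈ 4.89 m^3/ha/yr

4.89 m^3/ha/yr


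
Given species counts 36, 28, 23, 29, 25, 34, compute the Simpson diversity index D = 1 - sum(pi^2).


Total N = 36 + 28 + 23 + 29 + 25 + 34 = 175
Per-species terms:
  p = 36/175 = 0.205714; p^2 = 0.205714^2 = 0.042318
  p = 28/175 = 0.160000; p^2 = 0.160000^2 = 0.025600
  p = 23/175 = 0.131429; p^2 = 0.131429^2 = 0.017274
  p = 29/175 = 0.165714; p^2 = 0.165714^2 = 0.027461
  p = 25/175 = 0.142857; p^2 = 0.142857^2 = 0.020408
  p = 34/175 = 0.194286; p^2 = 0.194286^2 = 0.037747
sum(p^2) = 0.042318 + 0.025600 + 0.017274 + 0.027461 + 0.020408 + 0.037747 = 0.170808
D = 1 - 0.170808 = 0.829192 ≈ 0.8292

0.8292


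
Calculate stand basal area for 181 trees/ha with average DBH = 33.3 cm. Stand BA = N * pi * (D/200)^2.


(D/200)^2 = (33.3/200)^2 = 0.1665^2 = 0.02772225
Individual BA = 3.141593 * 0.02772225 = 0.0870920 m^2
Stand BA = 181 * 0.0870920 = 15.7637 ≈ 15.76 m^2/ha

15.76 m^2/ha


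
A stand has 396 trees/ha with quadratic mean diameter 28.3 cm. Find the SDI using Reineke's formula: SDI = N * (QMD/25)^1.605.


QMD/25 = 28.3/25 = 1.132
(1.132)^1.605 = exp(1.605 * ln(1.132)) = exp(1.605 * 0.123986) = exp(0.198998) = 1.22018
SDI = 396 * 1.22018 = 483.191 ≈ 483

483


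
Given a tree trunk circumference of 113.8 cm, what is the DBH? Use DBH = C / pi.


DBH = C / pi = 113.8 / 3.141593 = 36.2237 ≈ 36.22 cm

36.22 cm


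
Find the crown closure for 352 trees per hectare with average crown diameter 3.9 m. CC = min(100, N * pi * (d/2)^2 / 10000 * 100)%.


(d/2)^2 = (3.9/2)^2 = 1.95^2 = 3.8025
Crown area = 3.141593 * 3.8025 = 11.9459 m^2
N * area / 10000 * 100 = 352 * 11.9459 / 10000 * 100 = 42.0496
CC = min(100, 42.0496) = 42.0496 ≈ 42.0%

42.0%


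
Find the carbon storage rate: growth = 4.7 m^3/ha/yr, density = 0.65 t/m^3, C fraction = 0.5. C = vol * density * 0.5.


C = 4.7 * 0.65 * 0.5 = 1.5275 ≈ 1.53 t C/ha/yr

1.53 t C/ha/yr


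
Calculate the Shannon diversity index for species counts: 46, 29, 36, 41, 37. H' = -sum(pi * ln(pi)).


Total N = 46 + 29 + 36 + 41 + 37 = 189
Per-species terms:
  p = 46/189 = 0.243386; ln(p) = -1.413107; p*ln(p) = 0.243386 * (-1.413107) = -0.343930
  p = 29/189 = 0.153439; ln(p) = -1.874452; p*ln(p) = 0.153439 * (-1.874452) = -0.287614
  p = 36/189 = 0.190476; ln(p) = -1.658229; p*ln(p) = 0.190476 * (-1.658229) = -0.315853
  p = 41/189 = 0.216931; ln(p) = -1.528176; p*ln(p) = 0.216931 * (-1.528176) = -0.331509
  p = 37/189 = 0.195767; ln(p) = -1.630830; p*ln(p) = 0.195767 * (-1.630830) = -0.319263
sum(p*ln(p)) = (-0.343930) + (-0.287614) + (-0.315853) + (-0.331509) + (-0.319263) = -1.598169
H' = -(-1.598169) = 1.598169 ≈ 1.5982

1.5982


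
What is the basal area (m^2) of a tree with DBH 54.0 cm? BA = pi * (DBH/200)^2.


D/200 = 54.0/200 = 0.27 m
(D/200)^2 = 0.27^2 = 0.0729
BA = 3.141593 * 0.0729 = 0.229022 ≈ 0.2290 m^2

0.2290 m^2


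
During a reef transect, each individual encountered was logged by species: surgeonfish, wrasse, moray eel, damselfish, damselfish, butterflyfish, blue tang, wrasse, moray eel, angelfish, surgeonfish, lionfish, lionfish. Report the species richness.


Total individuals logged = 13
Distinct species (count of individuals): surgeonfish (2), wrasse (2), moray eel (2), damselfish (2), butterflyfish (1), blue tang (1), angelfish (1), lionfish (2)
Species richness = number of distinct species = 8

8


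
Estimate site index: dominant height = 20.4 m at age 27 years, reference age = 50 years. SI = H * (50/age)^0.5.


50/27 = 1.85185
(1.85185)^0.5 = 1.36083
SI = 20.4 * 1.36083 = 27.7609 ≈ 27.8 m

27.8 m


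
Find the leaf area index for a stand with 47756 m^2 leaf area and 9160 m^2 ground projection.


LAI = 47756 / 9160 = 5.2135 ≈ 5.21

5.21


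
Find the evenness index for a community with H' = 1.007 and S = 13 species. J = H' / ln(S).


ln(13) = 2.56495
J = H' / ln(S) = 1.007 / 2.56495 = 0.392600 ≈ 0.3926

0.3926


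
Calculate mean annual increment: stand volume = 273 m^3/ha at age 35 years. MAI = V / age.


MAI = 273 / 35 = 7.80 m^3/ha/yr

7.80 m^3/ha/yr


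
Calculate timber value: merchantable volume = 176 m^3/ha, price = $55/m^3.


Value = 176 * 55 = $9680/ha

$9680/ha


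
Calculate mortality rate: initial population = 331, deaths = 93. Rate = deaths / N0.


Mortality rate = 93 / 331 = 0.280967 ≈ 0.2810

0.2810


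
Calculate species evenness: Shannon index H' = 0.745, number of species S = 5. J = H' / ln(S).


ln(5) = 1.60944
J = H' / ln(S) = 0.745 / 1.60944 = 0.462894 ≈ 0.4629

0.4629


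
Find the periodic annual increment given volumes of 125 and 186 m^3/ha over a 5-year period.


PAI = (V2 - V1) / period = (186 - 125) / 5 = 61 / 5 = 12.20 m^3/ha/yr

12.20 m^3/ha/yr


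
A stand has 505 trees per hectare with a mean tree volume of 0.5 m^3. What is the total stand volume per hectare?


V_stand = 505 * 0.5 = 252.5 m^3/ha

252.5 m^3/ha


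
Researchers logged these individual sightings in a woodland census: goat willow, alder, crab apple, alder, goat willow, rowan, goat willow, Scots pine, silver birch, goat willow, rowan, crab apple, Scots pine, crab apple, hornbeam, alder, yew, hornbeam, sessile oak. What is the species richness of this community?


Total individuals logged = 19
Distinct species (count of individuals): goat willow (4), alder (3), crab apple (3), rowan (2), Scots pine (2), silver birch (1), hornbeam (2), yew (1), sessile oak (1)
Species richness = number of distinct species = 9

9


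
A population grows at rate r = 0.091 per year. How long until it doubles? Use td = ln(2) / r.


td = ln(2) / 0.091 = 0.693147 / 0.091 = 7.61700 ≈ 7.6 years

7.6 years


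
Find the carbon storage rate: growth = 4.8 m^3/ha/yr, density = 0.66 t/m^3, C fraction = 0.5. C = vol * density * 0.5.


C = 4.8 * 0.66 * 0.5 = 1.584 ≈ 1.58 t C/ha/yr

1.58 t C/ha/yr


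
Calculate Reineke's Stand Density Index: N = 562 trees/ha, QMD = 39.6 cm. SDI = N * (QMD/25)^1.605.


QMD/25 = 39.6/25 = 1.584
(1.584)^1.605 = exp(1.605 * ln(1.584)) = exp(1.605 * 0.459953) = exp(0.738225) = 2.09222
SDI = 562 * 2.09222 = 1175.83 ≈ 1176

1176


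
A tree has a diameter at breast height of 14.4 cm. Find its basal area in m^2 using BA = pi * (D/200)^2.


D/200 = 14.4/200 = 0.072 m
(D/200)^2 = 0.072^2 = 0.005184
BA = 3.141593 * 0.005184 = 0.0162860 ≈ 0.0163 m^2

0.0163 m^2


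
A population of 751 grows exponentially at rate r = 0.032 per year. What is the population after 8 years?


r*t = 0.032 * 8 = 0.256
exp(0.256) = 1.29175
N = 751 * 1.29175 = 970.104 ≈ 970

970


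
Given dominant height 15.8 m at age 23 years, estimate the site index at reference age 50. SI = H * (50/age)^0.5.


50/23 = 2.17391
(2.17391)^0.5 = 1.47442
SI = 15.8 * 1.47442 = 23.2958 ≈ 23.3 m

23.3 m


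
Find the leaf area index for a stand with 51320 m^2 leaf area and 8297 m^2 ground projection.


LAI = 51320 / 8297 = 6.1854 ≈ 6.19

6.19


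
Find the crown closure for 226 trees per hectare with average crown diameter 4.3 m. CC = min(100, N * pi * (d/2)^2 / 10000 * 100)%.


(d/2)^2 = (4.3/2)^2 = 2.15^2 = 4.6225
Crown area = 3.141593 * 4.6225 = 14.5220 m^2
N * area / 10000 * 100 = 226 * 14.5220 / 10000 * 100 = 32.8197
CC = min(100, 32.8197) = 32.8197 ≈ 32.8%

32.8%


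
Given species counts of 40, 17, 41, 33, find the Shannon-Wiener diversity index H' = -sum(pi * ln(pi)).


Total N = 40 + 17 + 41 + 33 = 131
Per-species terms:
  p = 40/131 = 0.305344; ln(p) = -1.186316; p*ln(p) = 0.305344 * (-1.186316) = -0.362234
  p = 17/131 = 0.129771; ln(p) = -2.041984; p*ln(p) = 0.129771 * (-2.041984) = -0.264990
  p = 41/131 = 0.312977; ln(p) = -1.161626; p*ln(p) = 0.312977 * (-1.161626) = -0.363562
  p = 33/131 = 0.251908; ln(p) = -1.378691; p*ln(p) = 0.251908 * (-1.378691) = -0.347303
sum(p*ln(p)) = (-0.362234) + (-0.264990) + (-0.363562) + (-0.347303) = -1.338089
H' = -(-1.338089) = 1.338089 ≈ 1.3381

1.3381


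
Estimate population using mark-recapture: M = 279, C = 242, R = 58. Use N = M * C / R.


N = M * C / R = 279 * 242 / 58 = 67518 / 58 = 1164.10 ≈ 1164

1164 individuals


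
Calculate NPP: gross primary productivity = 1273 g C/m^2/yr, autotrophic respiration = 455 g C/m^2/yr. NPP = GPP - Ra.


NPP = GPP - Ra = 1273 - 455 = 818 g C/m^2/yr

818 g C/m^2/yr


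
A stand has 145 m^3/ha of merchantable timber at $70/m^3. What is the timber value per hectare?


Value = 145 * 70 = $10150/ha

$10150/ha


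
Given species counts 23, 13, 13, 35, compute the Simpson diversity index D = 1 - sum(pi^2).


Total N = 23 + 13 + 13 + 35 = 84
Per-species terms:
  p = 23/84 = 0.273810; p^2 = 0.273810^2 = 0.074972
  p = 13/84 = 0.154762; p^2 = 0.154762^2 = 0.023951
  p = 13/84 = 0.154762; p^2 = 0.154762^2 = 0.023951
  p = 35/84 = 0.416667; p^2 = 0.416667^2 = 0.173611
sum(p^2) = 0.074972 + 0.023951 + 0.023951 + 0.173611 = 0.296485
D = 1 - 0.296485 = 0.703515 ≈ 0.7035

0.7035


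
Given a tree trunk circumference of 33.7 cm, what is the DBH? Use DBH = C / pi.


DBH = C / pi = 33.7 / 3.141593 = 10.7270 ≈ 10.73 cm

10.73 cm


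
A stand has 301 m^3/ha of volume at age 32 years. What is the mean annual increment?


MAI = 301 / 32 = 9.4063 ≈ 9.41 m^3/ha/yr

9.41 m^3/ha/yr


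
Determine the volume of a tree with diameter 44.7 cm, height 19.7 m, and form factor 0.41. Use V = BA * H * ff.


(D/200)^2 = (44.7/200)^2 = 0.2235^2 = 0.04995225
BA = 3.141593 * 0.04995225 = 0.156930 m^2
V = 0.156930 * 19.7 * 0.41 = 1.26752 ≈ 1.268 m^3

1.268 m^3


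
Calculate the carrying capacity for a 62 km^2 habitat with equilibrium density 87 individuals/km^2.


K = 87 * 62 = 5394 individuals

5394 individuals


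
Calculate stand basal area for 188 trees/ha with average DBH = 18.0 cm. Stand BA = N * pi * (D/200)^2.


(D/200)^2 = (18.0/200)^2 = 0.09^2 = 0.0081
Individual BA = 3.141593 * 0.0081 = 0.0254469 m^2
Stand BA = 188 * 0.0254469 = 4.78402 ≈ 4.78 m^2/ha

4.78 m^2/ha


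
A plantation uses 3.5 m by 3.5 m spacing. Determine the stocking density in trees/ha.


N = 10000 / 3.5^2 = 10000 / 12.25 = 816.327 ≈ 816 trees/ha

816 trees/ha


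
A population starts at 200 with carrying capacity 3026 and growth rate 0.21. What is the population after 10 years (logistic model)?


(K - N0)/N0 = (3026 - 200)/200 = 2826/200 = 14.1300
r*t = 0.21 * 10 = 2.1; exp(-2.1) = 0.122456
14.1300 * 0.122456 = 1.73030
1 + 1.73030 = 2.73030
N = 3026 / 2.73030 = 1108.30 ≈ 1108

1108


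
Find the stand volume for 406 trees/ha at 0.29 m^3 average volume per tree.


V_stand = 406 * 0.29 = 117.74 ≈ 117.7 m^3/ha

117.7 m^3/ha


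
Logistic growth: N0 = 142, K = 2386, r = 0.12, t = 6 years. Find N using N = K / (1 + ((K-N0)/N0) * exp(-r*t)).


(K - N0)/N0 = (2386 - 142)/142 = 2244/142 = 15.8028
r*t = 0.12 * 6 = 0.72; exp(-0.72) = 0.486752
15.8028 * 0.486752 = 7.69204
1 + 7.69204 = 8.69204
N = 2386 / 8.69204 = 274.504 ≈ 275

275


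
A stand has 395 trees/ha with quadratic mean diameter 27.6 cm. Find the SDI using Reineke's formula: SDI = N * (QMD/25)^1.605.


QMD/25 = 27.6/25 = 1.104
(1.104)^1.605 = exp(1.605 * ln(1.104)) = exp(1.605 * 0.0989399) = exp(0.158799) = 1.17210
SDI = 395 * 1.17210 = 462.980 ≈ 463

463


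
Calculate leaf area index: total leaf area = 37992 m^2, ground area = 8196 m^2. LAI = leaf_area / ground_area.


LAI = 37992 / 8196 = 4.6354 ≈ 4.64

4.64


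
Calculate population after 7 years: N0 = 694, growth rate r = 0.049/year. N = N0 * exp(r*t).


r*t = 0.049 * 7 = 0.343
exp(0.343) = 1.40917
N = 694 * 1.40917 = 977.964 ≈ 978

978


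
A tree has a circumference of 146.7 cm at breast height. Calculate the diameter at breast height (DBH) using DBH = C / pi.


DBH = C / pi = 146.7 / 3.141593 = 46.6961 ≈ 46.70 cm

46.70 cm


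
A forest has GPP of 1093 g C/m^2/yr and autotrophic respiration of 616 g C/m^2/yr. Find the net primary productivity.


NPP = GPP - Ra = 1093 - 616 = 477 g C/m^2/yr

477 g C/m^2/yr


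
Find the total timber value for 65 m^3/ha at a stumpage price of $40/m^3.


Value = 65 * 40 = $2600/ha

$2600/ha


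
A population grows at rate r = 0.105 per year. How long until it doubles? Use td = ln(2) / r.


td = ln(2) / 0.105 = 0.693147 / 0.105 = 6.60140 ≈ 6.6 years

6.6 years


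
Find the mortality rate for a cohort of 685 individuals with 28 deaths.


Mortality rate = 28 / 685 = 0.040876 ≈ 0.0409

0.0409


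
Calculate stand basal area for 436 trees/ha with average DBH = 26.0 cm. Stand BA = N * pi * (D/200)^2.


(D/200)^2 = (26.0/200)^2 = 0.13^2 = 0.0169
Individual BA = 3.141593 * 0.0169 = 0.0530929 m^2
Stand BA = 436 * 0.0530929 = 23.1485 ≈ 23.15 m^2/ha

23.15 m^2/ha


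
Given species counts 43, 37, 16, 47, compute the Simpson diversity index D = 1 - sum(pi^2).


Total N = 43 + 37 + 16 + 47 = 143
Per-species terms:
  p = 43/143 = 0.300699; p^2 = 0.300699^2 = 0.090420
  p = 37/143 = 0.258741; p^2 = 0.258741^2 = 0.066947
  p = 16/143 = 0.111888; p^2 = 0.111888^2 = 0.012519
  p = 47/143 = 0.328671; p^2 = 0.328671^2 = 0.108025
sum(p^2) = 0.090420 + 0.066947 + 0.012519 + 0.108025 = 0.277911
D = 1 - 0.277911 = 0.722089 ≈ 0.7221

0.7221


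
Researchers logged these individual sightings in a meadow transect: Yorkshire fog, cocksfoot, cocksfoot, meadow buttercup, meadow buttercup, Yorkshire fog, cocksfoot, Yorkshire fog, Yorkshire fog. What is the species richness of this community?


Total individuals logged = 9
Distinct species (count of individuals): Yorkshire fog (4), cocksfoot (3), meadow buttercup (2)
Species richness = number of distinct species = 3

3


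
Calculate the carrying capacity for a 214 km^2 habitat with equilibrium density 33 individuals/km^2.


K = 33 * 214 = 7062 individuals

7062 individuals


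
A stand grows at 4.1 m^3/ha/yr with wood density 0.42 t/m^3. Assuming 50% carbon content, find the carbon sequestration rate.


C = 4.1 * 0.42 * 0.5 = 0.861 ≈ 0.86 t C/ha/yr

0.86 t C/ha/yr


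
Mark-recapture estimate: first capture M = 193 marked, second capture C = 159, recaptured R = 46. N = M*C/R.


N = M * C / R = 193 * 159 / 46 = 30687 / 46 = 667.11 ≈ 667

667 individuals


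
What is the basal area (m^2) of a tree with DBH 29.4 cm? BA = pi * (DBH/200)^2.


D/200 = 29.4/200 = 0.147 m
(D/200)^2 = 0.147^2 = 0.021609
BA = 3.141593 * 0.021609 = 0.0678867 ≈ 0.0679 m^2

0.0679 m^2


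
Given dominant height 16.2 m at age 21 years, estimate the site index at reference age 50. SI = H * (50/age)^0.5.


50/21 = 2.38095
(2.38095)^0.5 = 1.54303
SI = 16.2 * 1.54303 = 24.9971 ≈ 25.0 m

25.0 m


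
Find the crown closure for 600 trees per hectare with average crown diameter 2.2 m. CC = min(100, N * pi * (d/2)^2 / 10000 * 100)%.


(d/2)^2 = (2.2/2)^2 = 1.1^2 = 1.21
Crown area = 3.141593 * 1.21 = 3.80133 m^2
N * area / 10000 * 100 = 600 * 3.80133 / 10000 * 100 = 22.8080
CC = min(100, 22.8080) = 22.8080 ≈ 22.8%

22.8%


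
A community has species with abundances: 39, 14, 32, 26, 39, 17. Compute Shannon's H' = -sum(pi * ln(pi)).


Total N = 39 + 14 + 32 + 26 + 39 + 17 = 167
Per-species terms:
  p = 39/167 = 0.233533; ln(p) = -1.454432; p*ln(p) = 0.233533 * (-1.454432) = -0.339658
  p = 14/167 = 0.083832; ln(p) = -2.478940; p*ln(p) = 0.083832 * (-2.478940) = -0.207814
  p = 32/167 = 0.191617; ln(p) = -1.652257; p*ln(p) = 0.191617 * (-1.652257) = -0.316601
  p = 26/167 = 0.155689; ln(p) = -1.859895; p*ln(p) = 0.155689 * (-1.859895) = -0.289565
  p = 39/167 = 0.233533; ln(p) = -1.454432; p*ln(p) = 0.233533 * (-1.454432) = -0.339658
  p = 17/167 = 0.101796; ln(p) = -2.284784; p*ln(p) = 0.101796 * (-2.284784) = -0.232582
sum(p*ln(p)) = (-0.339658) + (-0.207814) + (-0.316601) + (-0.289565) + (-0.339658) + (-0.232582) = -1.725878
H' = -(-1.725878) = 1.725878 ≈ 1.7259

1.7259


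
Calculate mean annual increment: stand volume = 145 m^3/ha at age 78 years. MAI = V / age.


MAI = 145 / 78 = 1.8590 ≈ 1.86 m^3/ha/yr

1.86 m^3/ha/yr


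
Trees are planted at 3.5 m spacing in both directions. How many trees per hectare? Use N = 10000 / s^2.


N = 10000 / 3.5^2 = 10000 / 12.25 = 816.327 ≈ 816 trees/ha

816 trees/ha


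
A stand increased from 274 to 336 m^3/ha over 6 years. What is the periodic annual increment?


PAI = (V2 - V1) / period = (336 - 274) / 6 = 62 / 6 = 10.3333 ≈ 10.33 m^3/ha/yr

10.33 m^3/ha/yr


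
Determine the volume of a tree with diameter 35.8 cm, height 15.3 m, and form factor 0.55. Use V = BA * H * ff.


(D/200)^2 = (35.8/200)^2 = 0.179^2 = 0.032041
BA = 3.141593 * 0.032041 = 0.100660 m^2
V = 0.100660 * 15.3 * 0.55 = 0.847054 ≈ 0.847 m^3

0.847 m^3


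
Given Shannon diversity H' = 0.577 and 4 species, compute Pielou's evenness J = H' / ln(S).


ln(4) = 1.38629
J = H' / ln(S) = 0.577 / 1.38629 = 0.416219 ≈ 0.4162

0.4162


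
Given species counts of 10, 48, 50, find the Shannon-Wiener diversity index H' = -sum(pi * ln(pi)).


Total N = 10 + 48 + 50 = 108
Per-species terms:
  p = 10/108 = 0.092593; ln(p) = -2.379542; p*ln(p) = 0.092593 * (-2.379542) = -0.220329
  p = 48/108 = 0.444444; ln(p) = -0.810931; p*ln(p) = 0.444444 * (-0.810931) = -0.360413
  p = 50/108 = 0.462963; ln(p) = -0.770108; p*ln(p) = 0.462963 * (-0.770108) = -0.356532
sum(p*ln(p)) = (-0.220329) + (-0.360413) + (-0.356532) = -0.937274
H' = -(-0.937274) = 0.937274 ≈ 0.9373

0.9373


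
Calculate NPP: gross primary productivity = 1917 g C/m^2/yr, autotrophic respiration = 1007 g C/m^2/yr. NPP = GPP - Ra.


NPP = GPP - Ra = 1917 - 1007 = 910 g C/m^2/yr

910 g C/m^2/yr


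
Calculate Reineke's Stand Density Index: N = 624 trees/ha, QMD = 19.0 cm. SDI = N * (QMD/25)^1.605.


QMD/25 = 19.0/25 = 0.76
(0.76)^1.605 = exp(1.605 * ln(0.76)) = exp(1.605 * (-0.274437)) = exp(-0.440471) = 0.643733
SDI = 624 * 0.643733 = 401.689 ≈ 402

402


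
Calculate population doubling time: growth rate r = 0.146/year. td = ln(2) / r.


td = ln(2) / 0.146 = 0.693147 / 0.146 = 4.74758 ≈ 4.7 years

4.7 years


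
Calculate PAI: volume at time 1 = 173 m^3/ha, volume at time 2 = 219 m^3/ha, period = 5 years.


PAI = (V2 - V1) / period = (219 - 173) / 5 = 46 / 5 = 9.20 m^3/ha/yr

9.20 m^3/ha/yr


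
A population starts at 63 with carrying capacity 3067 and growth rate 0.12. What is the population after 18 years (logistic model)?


(K - N0)/N0 = (3067 - 63)/63 = 3004/63 = 47.6825
r*t = 0.12 * 18 = 2.16; exp(-2.16) = 0.115325
47.6825 * 0.115325 = 5.49898
1 + 5.49898 = 6.49898
N = 3067 / 6.49898 = 471.920 ≈ 472

472


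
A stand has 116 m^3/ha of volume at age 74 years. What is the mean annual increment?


MAI = 116 / 74 = 1.5676 ≈ 1.57 m^3/ha/yr

1.57 m^3/ha/yr


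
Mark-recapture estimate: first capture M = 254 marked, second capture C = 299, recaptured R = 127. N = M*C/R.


N = M * C / R = 254 * 299 / 127 = 75946 / 127 = 598

598 individuals


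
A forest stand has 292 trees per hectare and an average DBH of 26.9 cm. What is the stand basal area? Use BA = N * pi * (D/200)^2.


(D/200)^2 = (26.9/200)^2 = 0.1345^2 = 0.01809025
Individual BA = 3.141593 * 0.01809025 = 0.0568322 m^2
Stand BA = 292 * 0.0568322 = 16.5950 ≈ 16.60 m^2/ha

16.60 m^2/ha


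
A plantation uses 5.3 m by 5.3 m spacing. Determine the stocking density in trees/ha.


N = 10000 / 5.3^2 = 10000 / 28.09 = 355.999 ≈ 356 trees/ha

356 trees/ha


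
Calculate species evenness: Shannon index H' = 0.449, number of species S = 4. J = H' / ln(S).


ln(4) = 1.38629
J = H' / ln(S) = 0.449 / 1.38629 = 0.323886 ≈ 0.3239

0.3239


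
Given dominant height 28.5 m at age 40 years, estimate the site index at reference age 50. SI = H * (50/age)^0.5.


50/40 = 1.25000
(1.25000)^0.5 = 1.11803
SI = 28.5 * 1.11803 = 31.8639 ≈ 31.9 m

31.9 m


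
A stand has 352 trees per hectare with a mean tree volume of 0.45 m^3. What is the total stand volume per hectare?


V_stand = 352 * 0.45 = 158.4 m^3/ha

158.4 m^3/ha


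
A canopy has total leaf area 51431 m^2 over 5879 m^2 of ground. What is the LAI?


LAI = 51431 / 5879 = 8.7483 ≈ 8.75

8.75


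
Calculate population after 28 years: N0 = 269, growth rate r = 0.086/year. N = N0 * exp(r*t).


r*t = 0.086 * 28 = 2.408
exp(2.408) = 11.1117
N = 269 * 11.1117 = 2989.05 ≈ 2989

2989


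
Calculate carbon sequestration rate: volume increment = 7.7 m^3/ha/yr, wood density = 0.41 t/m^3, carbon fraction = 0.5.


C = 7.7 * 0.41 * 0.5 = 1.5785 ≈ 1.58 t C/ha/yr

1.58 t C/ha/yr


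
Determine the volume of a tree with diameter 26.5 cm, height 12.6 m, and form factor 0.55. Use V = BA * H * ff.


(D/200)^2 = (26.5/200)^2 = 0.1325^2 = 0.01755625
BA = 3.141593 * 0.01755625 = 0.0551546 m^2
V = 0.0551546 * 12.6 * 0.55 = 0.382221 ≈ 0.382 m^3

0.382 m^3


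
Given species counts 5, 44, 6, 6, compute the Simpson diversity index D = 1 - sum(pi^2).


Total N = 5 + 44 + 6 + 6 = 61
Per-species terms:
  p = 5/61 = 0.081967; p^2 = 0.081967^2 = 0.006719
  p = 44/61 = 0.721311; p^2 = 0.721311^2 = 0.520290
  p = 6/61 = 0.098361; p^2 = 0.098361^2 = 0.009675
  p = 6/61 = 0.098361; p^2 = 0.098361^2 = 0.009675
sum(p^2) = 0.006719 + 0.520290 + 0.009675 + 0.009675 = 0.546359
D = 1 - 0.546359 = 0.453641 ≈ 0.4536

0.4536


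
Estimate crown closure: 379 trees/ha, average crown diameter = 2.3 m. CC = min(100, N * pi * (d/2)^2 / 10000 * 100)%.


(d/2)^2 = (2.3/2)^2 = 1.15^2 = 1.3225
Crown area = 3.141593 * 1.3225 = 4.15476 m^2
N * area / 10000 * 100 = 379 * 4.15476 / 10000 * 100 = 15.7465
CC = min(100, 15.7465) = 15.7465 ≈ 15.7%

15.7%


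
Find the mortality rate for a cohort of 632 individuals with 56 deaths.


Mortality rate = 56 / 632 = 0.088608 ≈ 0.0886

0.0886


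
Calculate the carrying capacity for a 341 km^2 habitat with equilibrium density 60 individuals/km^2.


K = 60 * 341 = 20460 individuals

20460 individuals


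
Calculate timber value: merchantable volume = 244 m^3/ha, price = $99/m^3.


Value = 244 * 99 = $24156/ha

$24156/ha


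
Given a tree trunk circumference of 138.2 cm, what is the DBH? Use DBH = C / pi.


DBH = C / pi = 138.2 / 3.141593 = 43.9904 ≈ 43.99 cm

43.99 cm


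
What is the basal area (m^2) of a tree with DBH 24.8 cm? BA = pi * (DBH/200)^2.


D/200 = 24.8/200 = 0.124 m
(D/200)^2 = 0.124^2 = 0.015376
BA = 3.141593 * 0.015376 = 0.0483051 ≈ 0.0483 m^2

0.0483 m^2


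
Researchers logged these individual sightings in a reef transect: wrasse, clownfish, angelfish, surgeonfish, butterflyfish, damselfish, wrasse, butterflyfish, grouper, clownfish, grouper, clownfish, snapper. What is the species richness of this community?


Total individuals logged = 13
Distinct species (count of individuals): wrasse (2), clownfish (3), angelfish (1), surgeonfish (1), butterflyfish (2), damselfish (1), grouper (2), snapper (1)
Species richness = number of distinct species = 8

8
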